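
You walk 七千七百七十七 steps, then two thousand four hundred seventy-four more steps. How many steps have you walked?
Convert 七千七百七十七 (Chinese numeral) → 7×1000 + 7×100 + 7×10 + 7 = 7777 (decimal)
Convert two thousand four hundred seventy-four (English words) → 2×1000 + 4×100 + 74 = 2474 (decimal)
Compute 7777 + 2474 = 10251
10251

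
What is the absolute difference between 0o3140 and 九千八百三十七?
Convert 0o3140 (octal) → 3×512 + 1×64 + 4×8 = 1632 (decimal)
Convert 九千八百三十七 (Chinese numeral) → 9×1000 + 8×100 + 3×10 + 7 = 9837 (decimal)
Compute |1632 - 9837| = 8205
8205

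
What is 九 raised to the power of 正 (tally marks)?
Convert 九 (Chinese numeral) → 9 (decimal)
Convert 正 (tally marks) → 5 (decimal)
Compute 9 ^ 5 = 59049
59049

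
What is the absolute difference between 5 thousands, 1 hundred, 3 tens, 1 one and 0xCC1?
Convert 5 thousands, 1 hundred, 3 tens, 1 one (place-value notation) → 5×1000 + 1×100 + 3×10 + 1 = 5131 (decimal)
Convert 0xCC1 (hexadecimal) → 12×256 + 12×16 + 1 = 3265 (decimal)
Compute |5131 - 3265| = 1866
1866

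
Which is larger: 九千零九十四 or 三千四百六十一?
Convert 九千零九十四 (Chinese numeral) → 9×1000 + 9×10 + 4 = 9094 (decimal)
Convert 三千四百六十一 (Chinese numeral) → 3×1000 + 4×100 + 6×10 + 1 = 3461 (decimal)
Compare 9094 vs 3461: larger = 9094
9094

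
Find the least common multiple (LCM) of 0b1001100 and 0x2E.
Convert 0b1001100 (binary) → 64 + 8 + 4 = 76 (decimal)
Convert 0x2E (hexadecimal) → 2×16 + 14 = 46 (decimal)
Compute lcm(76, 46) = 1748
1748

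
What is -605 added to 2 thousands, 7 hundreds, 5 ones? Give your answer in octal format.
Convert 2 thousands, 7 hundreds, 5 ones (place-value notation) → 2×1000 + 7×100 + 5 = 2705 (decimal)
Compute -605 + 2705 = 2100
Convert 2100 (decimal) → 2100 = 4×512 + 6×8 + 4 → 0o4064 (octal)
0o4064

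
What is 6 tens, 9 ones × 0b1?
Convert 6 tens, 9 ones (place-value notation) → 6×10 + 9 = 69 (decimal)
Convert 0b1 (binary) → 1 (decimal)
Compute 69 × 1 = 69
69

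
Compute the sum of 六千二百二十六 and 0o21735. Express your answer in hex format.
Convert 六千二百二十六 (Chinese numeral) → 6×1000 + 2×100 + 2×10 + 6 = 6226 (decimal)
Convert 0o21735 (octal) → 2×4096 + 1×512 + 7×64 + 3×8 + 5 = 9181 (decimal)
Compute 6226 + 9181 = 15407
Convert 15407 (decimal) → 15407 = 3×4096 + 12×256 + 2×16 + 15 → 0x3C2F (hexadecimal)
0x3C2F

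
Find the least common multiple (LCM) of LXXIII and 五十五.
Convert LXXIII (Roman numeral) → 50 + 10 + 10 + 1 + 1 + 1 = 73 (decimal)
Convert 五十五 (Chinese numeral) → 5×10 + 5 = 55 (decimal)
Compute lcm(73, 55) = 4015
4015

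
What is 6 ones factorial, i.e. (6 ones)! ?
Convert 6 ones (place-value notation) → 6 (decimal)
Compute 6! = 720
720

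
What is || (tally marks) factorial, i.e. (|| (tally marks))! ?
Convert || (tally marks) → 2 (decimal)
Compute 2! = 2
2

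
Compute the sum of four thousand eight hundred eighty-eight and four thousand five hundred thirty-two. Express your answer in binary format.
Convert four thousand eight hundred eighty-eight (English words) → 4×1000 + 8×100 + 88 = 4888 (decimal)
Convert four thousand five hundred thirty-two (English words) → 4×1000 + 5×100 + 32 = 4532 (decimal)
Compute 4888 + 4532 = 9420
Convert 9420 (decimal) → 9420 = 8192 + 1024 + 128 + 64 + 8 + 4 → 0b10010011001100 (binary)
0b10010011001100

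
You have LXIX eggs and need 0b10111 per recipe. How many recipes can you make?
Convert LXIX (Roman numeral) → 50 + 10 + 9 = 69 (decimal)
Convert 0b10111 (binary) → 16 + 4 + 2 + 1 = 23 (decimal)
Compute 69 ÷ 23 = 3
3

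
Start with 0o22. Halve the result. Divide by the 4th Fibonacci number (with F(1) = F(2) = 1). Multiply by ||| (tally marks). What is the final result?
Convert 0o22 (octal) → 2×8 + 2 = 18 (decimal)
Start: 18
18 ÷ 2 = 9
Convert the 4th Fibonacci number (with F(1) = F(2) = 1) (Fibonacci index) → 1, 1, 2, 3 → 3 (decimal)
9 ÷ 3 = 3
Convert ||| (tally marks) → 3 (decimal)
3 × 3 = 9
9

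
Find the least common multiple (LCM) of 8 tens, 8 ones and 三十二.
Convert 8 tens, 8 ones (place-value notation) → 8×10 + 8 = 88 (decimal)
Convert 三十二 (Chinese numeral) → 3×10 + 2 = 32 (decimal)
Compute lcm(88, 32) = 352
352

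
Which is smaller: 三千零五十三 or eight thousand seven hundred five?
Convert 三千零五十三 (Chinese numeral) → 3×1000 + 5×10 + 3 = 3053 (decimal)
Convert eight thousand seven hundred five (English words) → 8×1000 + 7×100 + 5 = 8705 (decimal)
Compare 3053 vs 8705: smaller = 3053
3053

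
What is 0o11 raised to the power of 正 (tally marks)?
Convert 0o11 (octal) → 1×8 + 1 = 9 (decimal)
Convert 正 (tally marks) → 5 (decimal)
Compute 9 ^ 5 = 59049
59049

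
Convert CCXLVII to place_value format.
Convert CCXLVII (Roman numeral) → 100 + 100 + 40 + 5 + 1 + 1 = 247 (decimal)
Convert 247 (decimal) → 247 = 2×100 + 4×10 + 7 → 2 hundreds, 4 tens, 7 ones (place-value notation)
2 hundreds, 4 tens, 7 ones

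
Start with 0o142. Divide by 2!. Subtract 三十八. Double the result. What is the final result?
Convert 0o142 (octal) → 1×64 + 4×8 + 2 = 98 (decimal)
Start: 98
Convert 2! (factorial) → 2 (decimal)
98 ÷ 2 = 49
Convert 三十八 (Chinese numeral) → 3×10 + 8 = 38 (decimal)
49 - 38 = 11
11 × 2 = 22
22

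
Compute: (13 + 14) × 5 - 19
Parentheses first: 13 + 14 = 27
Multiply: 27 × 5 = 135
Subtract: 135 - 19 = 116
116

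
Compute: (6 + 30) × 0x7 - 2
Convert 0x7 (hexadecimal) → 7 (decimal)
Expression in decimal: (6 + 30) × 7 - 2
Parentheses first: 6 + 30 = 36
Multiply: 36 × 7 = 252
Subtract: 252 - 2 = 250
250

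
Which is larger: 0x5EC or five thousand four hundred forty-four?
Convert 0x5EC (hexadecimal) → 5×256 + 14×16 + 12 = 1516 (decimal)
Convert five thousand four hundred forty-four (English words) → 5×1000 + 4×100 + 44 = 5444 (decimal)
Compare 1516 vs 5444: larger = 5444
5444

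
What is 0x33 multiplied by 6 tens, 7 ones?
Convert 0x33 (hexadecimal) → 3×16 + 3 = 51 (decimal)
Convert 6 tens, 7 ones (place-value notation) → 6×10 + 7 = 67 (decimal)
Compute 51 × 67 = 3417
3417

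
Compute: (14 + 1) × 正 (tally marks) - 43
Convert 正 (tally marks) → 5 (decimal)
Expression in decimal: (14 + 1) × 5 - 43
Parentheses first: 14 + 1 = 15
Multiply: 15 × 5 = 75
Subtract: 75 - 43 = 32
32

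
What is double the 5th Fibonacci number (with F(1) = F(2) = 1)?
The 5th Fibonacci number (with F(1) = F(2) = 1): 1, 1, 2, 3, 5 → 5
Compute 5 × 2 = 10
10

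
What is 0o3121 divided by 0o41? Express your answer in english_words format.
Convert 0o3121 (octal) → 3×512 + 1×64 + 2×8 + 1 = 1617 (decimal)
Convert 0o41 (octal) → 4×8 + 1 = 33 (decimal)
Compute 1617 ÷ 33 = 49
Convert 49 (decimal) → forty-nine (English words)
forty-nine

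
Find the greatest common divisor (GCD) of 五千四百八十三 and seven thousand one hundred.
Convert 五千四百八十三 (Chinese numeral) → 5×1000 + 4×100 + 8×10 + 3 = 5483 (decimal)
Convert seven thousand one hundred (English words) → 7×1000 + 1×100 = 7100 (decimal)
Compute gcd(5483, 7100) = 1
1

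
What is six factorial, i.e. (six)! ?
Convert six (English words) → 6 (decimal)
Compute 6! = 720
720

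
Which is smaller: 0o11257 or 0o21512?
Convert 0o11257 (octal) → 1×4096 + 1×512 + 2×64 + 5×8 + 7 = 4783 (decimal)
Convert 0o21512 (octal) → 2×4096 + 1×512 + 5×64 + 1×8 + 2 = 9034 (decimal)
Compare 4783 vs 9034: smaller = 4783
4783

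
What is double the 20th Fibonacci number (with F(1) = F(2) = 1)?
The 20th Fibonacci number (with F(1) = F(2) = 1) = 6765
Compute 6765 × 2 = 13530
13530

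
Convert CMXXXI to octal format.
Convert CMXXXI (Roman numeral) → 900 + 10 + 10 + 10 + 1 = 931 (decimal)
Convert 931 (decimal) → 931 = 1×512 + 6×64 + 4×8 + 3 → 0o1643 (octal)
0o1643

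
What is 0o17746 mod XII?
Convert 0o17746 (octal) → 1×4096 + 7×512 + 7×64 + 4×8 + 6 = 8166 (decimal)
Convert XII (Roman numeral) → 10 + 1 + 1 = 12 (decimal)
Compute 8166 mod 12 = 6
6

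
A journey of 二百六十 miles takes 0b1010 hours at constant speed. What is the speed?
Convert 二百六十 (Chinese numeral) → 2×100 + 6×10 = 260 (decimal)
Convert 0b1010 (binary) → 8 + 2 = 10 (decimal)
Compute 260 ÷ 10 = 26
26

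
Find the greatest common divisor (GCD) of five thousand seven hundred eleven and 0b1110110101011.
Convert five thousand seven hundred eleven (English words) → 5×1000 + 7×100 + 11 = 5711 (decimal)
Convert 0b1110110101011 (binary) → 4096 + 2048 + 1024 + 256 + 128 + 32 + 8 + 2 + 1 = 7595 (decimal)
Compute gcd(5711, 7595) = 1
1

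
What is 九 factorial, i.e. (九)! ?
Convert 九 (Chinese numeral) → 9 (decimal)
Compute 9! = 362880
362880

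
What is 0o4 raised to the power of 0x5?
Convert 0o4 (octal) → 4 (decimal)
Convert 0x5 (hexadecimal) → 5 (decimal)
Compute 4 ^ 5 = 1024
1024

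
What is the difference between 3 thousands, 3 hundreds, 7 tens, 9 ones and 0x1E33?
Convert 3 thousands, 3 hundreds, 7 tens, 9 ones (place-value notation) → 3×1000 + 3×100 + 7×10 + 9 = 3379 (decimal)
Convert 0x1E33 (hexadecimal) → 1×4096 + 14×256 + 3×16 + 3 = 7731 (decimal)
Difference: |3379 - 7731| = 4352
4352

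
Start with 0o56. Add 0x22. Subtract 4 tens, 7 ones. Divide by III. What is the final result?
Convert 0o56 (octal) → 5×8 + 6 = 46 (decimal)
Start: 46
Convert 0x22 (hexadecimal) → 2×16 + 2 = 34 (decimal)
46 + 34 = 80
Convert 4 tens, 7 ones (place-value notation) → 4×10 + 7 = 47 (decimal)
80 - 47 = 33
Convert III (Roman numeral) → 1 + 1 + 1 = 3 (decimal)
33 ÷ 3 = 11
11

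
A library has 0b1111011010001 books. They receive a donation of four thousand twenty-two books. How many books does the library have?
Convert 0b1111011010001 (binary) → 4096 + 2048 + 1024 + 512 + 128 + 64 + 16 + 1 = 7889 (decimal)
Convert four thousand twenty-two (English words) → 4×1000 + 22 = 4022 (decimal)
Compute 7889 + 4022 = 11911
11911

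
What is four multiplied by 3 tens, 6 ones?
Convert four (English words) → 4 (decimal)
Convert 3 tens, 6 ones (place-value notation) → 3×10 + 6 = 36 (decimal)
Compute 4 × 36 = 144
144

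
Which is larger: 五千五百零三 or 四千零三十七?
Convert 五千五百零三 (Chinese numeral) → 5×1000 + 5×100 + 3 = 5503 (decimal)
Convert 四千零三十七 (Chinese numeral) → 4×1000 + 3×10 + 7 = 4037 (decimal)
Compare 5503 vs 4037: larger = 5503
5503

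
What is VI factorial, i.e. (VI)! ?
Convert VI (Roman numeral) → 5 + 1 = 6 (decimal)
Compute 6! = 720
720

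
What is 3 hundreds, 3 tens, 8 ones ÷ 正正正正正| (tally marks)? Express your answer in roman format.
Convert 3 hundreds, 3 tens, 8 ones (place-value notation) → 3×100 + 3×10 + 8 = 338 (decimal)
Convert 正正正正正| (tally marks) → 5 + 5 + 5 + 5 + 5 + 1 = 26 (decimal)
Compute 338 ÷ 26 = 13
Convert 13 (decimal) → 13 = 10 + 1 + 1 + 1 → XIII (Roman numeral)
XIII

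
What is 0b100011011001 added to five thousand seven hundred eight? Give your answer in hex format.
Convert 0b100011011001 (binary) → 2048 + 128 + 64 + 16 + 8 + 1 = 2265 (decimal)
Convert five thousand seven hundred eight (English words) → 5×1000 + 7×100 + 8 = 5708 (decimal)
Compute 2265 + 5708 = 7973
Convert 7973 (decimal) → 7973 = 1×4096 + 15×256 + 2×16 + 5 → 0x1F25 (hexadecimal)
0x1F25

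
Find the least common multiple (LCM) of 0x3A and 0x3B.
Convert 0x3A (hexadecimal) → 3×16 + 10 = 58 (decimal)
Convert 0x3B (hexadecimal) → 3×16 + 11 = 59 (decimal)
Compute lcm(58, 59) = 3422
3422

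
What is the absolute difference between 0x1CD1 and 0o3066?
Convert 0x1CD1 (hexadecimal) → 1×4096 + 12×256 + 13×16 + 1 = 7377 (decimal)
Convert 0o3066 (octal) → 3×512 + 6×8 + 6 = 1590 (decimal)
Compute |7377 - 1590| = 5787
5787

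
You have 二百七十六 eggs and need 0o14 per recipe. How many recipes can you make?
Convert 二百七十六 (Chinese numeral) → 2×100 + 7×10 + 6 = 276 (decimal)
Convert 0o14 (octal) → 1×8 + 4 = 12 (decimal)
Compute 276 ÷ 12 = 23
23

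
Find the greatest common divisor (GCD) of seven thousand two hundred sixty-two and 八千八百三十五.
Convert seven thousand two hundred sixty-two (English words) → 7×1000 + 2×100 + 62 = 7262 (decimal)
Convert 八千八百三十五 (Chinese numeral) → 8×1000 + 8×100 + 3×10 + 5 = 8835 (decimal)
Compute gcd(7262, 8835) = 1
1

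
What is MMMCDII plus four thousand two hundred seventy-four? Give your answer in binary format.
Convert MMMCDII (Roman numeral) → 1000 + 1000 + 1000 + 400 + 1 + 1 = 3402 (decimal)
Convert four thousand two hundred seventy-four (English words) → 4×1000 + 2×100 + 74 = 4274 (decimal)
Compute 3402 + 4274 = 7676
Convert 7676 (decimal) → 7676 = 4096 + 2048 + 1024 + 256 + 128 + 64 + 32 + 16 + 8 + 4 → 0b1110111111100 (binary)
0b1110111111100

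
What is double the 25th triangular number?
The 25th triangular number = 25×26/2 = 325
Compute 325 × 2 = 650
650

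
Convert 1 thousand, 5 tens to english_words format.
Convert 1 thousand, 5 tens (place-value notation) → 1×1000 + 5×10 = 1050 (decimal)
Convert 1050 (decimal) → 1050 = 1×1000 + 50 → one thousand fifty (English words)
one thousand fifty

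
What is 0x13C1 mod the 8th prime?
Convert 0x13C1 (hexadecimal) → 1×4096 + 3×256 + 12×16 + 1 = 5057 (decimal)
Convert the 8th prime (prime index) → 19 (decimal)
Compute 5057 mod 19 = 3
3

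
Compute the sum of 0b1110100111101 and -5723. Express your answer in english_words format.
Convert 0b1110100111101 (binary) → 4096 + 2048 + 1024 + 256 + 32 + 16 + 8 + 4 + 1 = 7485 (decimal)
Compute 7485 + -5723 = 1762
Convert 1762 (decimal) → 1762 = 1×1000 + 7×100 + 62 → one thousand seven hundred sixty-two (English words)
one thousand seven hundred sixty-two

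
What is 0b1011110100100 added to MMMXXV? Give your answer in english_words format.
Convert 0b1011110100100 (binary) → 4096 + 1024 + 512 + 256 + 128 + 32 + 4 = 6052 (decimal)
Convert MMMXXV (Roman numeral) → 1000 + 1000 + 1000 + 10 + 10 + 5 = 3025 (decimal)
Compute 6052 + 3025 = 9077
Convert 9077 (decimal) → 9077 = 9×1000 + 77 → nine thousand seventy-seven (English words)
nine thousand seventy-seven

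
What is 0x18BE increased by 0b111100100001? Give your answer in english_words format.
Convert 0x18BE (hexadecimal) → 1×4096 + 8×256 + 11×16 + 14 = 6334 (decimal)
Convert 0b111100100001 (binary) → 2048 + 1024 + 512 + 256 + 32 + 1 = 3873 (decimal)
Compute 6334 + 3873 = 10207
Convert 10207 (decimal) → 10207 = 10×1000 + 2×100 + 7 → ten thousand two hundred seven (English words)
ten thousand two hundred seven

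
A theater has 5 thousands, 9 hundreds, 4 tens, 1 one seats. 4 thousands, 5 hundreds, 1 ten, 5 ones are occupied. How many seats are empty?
Convert 5 thousands, 9 hundreds, 4 tens, 1 one (place-value notation) → 5×1000 + 9×100 + 4×10 + 1 = 5941 (decimal)
Convert 4 thousands, 5 hundreds, 1 ten, 5 ones (place-value notation) → 4×1000 + 5×100 + 1×10 + 5 = 4515 (decimal)
Compute 5941 - 4515 = 1426
1426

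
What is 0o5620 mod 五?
Convert 0o5620 (octal) → 5×512 + 6×64 + 2×8 = 2960 (decimal)
Convert 五 (Chinese numeral) → 5 (decimal)
Compute 2960 mod 5 = 0
0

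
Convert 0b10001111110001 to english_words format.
Convert 0b10001111110001 (binary) → 8192 + 512 + 256 + 128 + 64 + 32 + 16 + 1 = 9201 (decimal)
Convert 9201 (decimal) → 9201 = 9×1000 + 2×100 + 1 → nine thousand two hundred one (English words)
nine thousand two hundred one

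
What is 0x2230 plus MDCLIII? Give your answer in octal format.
Convert 0x2230 (hexadecimal) → 2×4096 + 2×256 + 3×16 = 8752 (decimal)
Convert MDCLIII (Roman numeral) → 1000 + 500 + 100 + 50 + 1 + 1 + 1 = 1653 (decimal)
Compute 8752 + 1653 = 10405
Convert 10405 (decimal) → 10405 = 2×4096 + 4×512 + 2×64 + 4×8 + 5 → 0o24245 (octal)
0o24245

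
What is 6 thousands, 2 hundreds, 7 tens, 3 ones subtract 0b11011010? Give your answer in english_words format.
Convert 6 thousands, 2 hundreds, 7 tens, 3 ones (place-value notation) → 6×1000 + 2×100 + 7×10 + 3 = 6273 (decimal)
Convert 0b11011010 (binary) → 128 + 64 + 16 + 8 + 2 = 218 (decimal)
Compute 6273 - 218 = 6055
Convert 6055 (decimal) → 6055 = 6×1000 + 55 → six thousand fifty-five (English words)
six thousand fifty-five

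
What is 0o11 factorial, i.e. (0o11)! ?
Convert 0o11 (octal) → 1×8 + 1 = 9 (decimal)
Compute 9! = 362880
362880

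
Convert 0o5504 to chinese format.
Convert 0o5504 (octal) → 5×512 + 5×64 + 4 = 2884 (decimal)
Convert 2884 (decimal) → 2884 = 2×1000 + 8×100 + 8×10 + 4 → 二千八百八十四 (Chinese numeral)
二千八百八十四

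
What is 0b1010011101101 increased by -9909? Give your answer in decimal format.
Convert 0b1010011101101 (binary) → 4096 + 1024 + 128 + 64 + 32 + 8 + 4 + 1 = 5357 (decimal)
Compute 5357 + -9909 = -4552
-4552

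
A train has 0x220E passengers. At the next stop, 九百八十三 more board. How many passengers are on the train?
Convert 0x220E (hexadecimal) → 2×4096 + 2×256 + 14 = 8718 (decimal)
Convert 九百八十三 (Chinese numeral) → 9×100 + 8×10 + 3 = 983 (decimal)
Compute 8718 + 983 = 9701
9701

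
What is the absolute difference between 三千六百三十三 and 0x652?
Convert 三千六百三十三 (Chinese numeral) → 3×1000 + 6×100 + 3×10 + 3 = 3633 (decimal)
Convert 0x652 (hexadecimal) → 6×256 + 5×16 + 2 = 1618 (decimal)
Compute |3633 - 1618| = 2015
2015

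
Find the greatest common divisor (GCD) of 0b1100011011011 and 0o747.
Convert 0b1100011011011 (binary) → 4096 + 2048 + 128 + 64 + 16 + 8 + 2 + 1 = 6363 (decimal)
Convert 0o747 (octal) → 7×64 + 4×8 + 7 = 487 (decimal)
Compute gcd(6363, 487) = 1
1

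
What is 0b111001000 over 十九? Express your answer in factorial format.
Convert 0b111001000 (binary) → 256 + 128 + 64 + 8 = 456 (decimal)
Convert 十九 (Chinese numeral) → 1×10 + 9 = 19 (decimal)
Compute 456 ÷ 19 = 24
Convert 24 (decimal) → 4! (factorial)
4!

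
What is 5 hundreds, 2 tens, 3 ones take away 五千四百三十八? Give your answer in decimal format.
Convert 5 hundreds, 2 tens, 3 ones (place-value notation) → 5×100 + 2×10 + 3 = 523 (decimal)
Convert 五千四百三十八 (Chinese numeral) → 5×1000 + 4×100 + 3×10 + 8 = 5438 (decimal)
Compute 523 - 5438 = -4915
-4915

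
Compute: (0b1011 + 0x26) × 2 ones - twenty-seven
Convert 0b1011 (binary) → 8 + 2 + 1 = 11 (decimal)
Convert 0x26 (hexadecimal) → 2×16 + 6 = 38 (decimal)
Convert 2 ones (place-value notation) → 2 (decimal)
Convert twenty-seven (English words) → 27 (decimal)
Expression in decimal: (11 + 38) × 2 - 27
Parentheses first: 11 + 38 = 49
Multiply: 49 × 2 = 98
Subtract: 98 - 27 = 71
71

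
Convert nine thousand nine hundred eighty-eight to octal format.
Convert nine thousand nine hundred eighty-eight (English words) → 9×1000 + 9×100 + 88 = 9988 (decimal)
Convert 9988 (decimal) → 9988 = 2×4096 + 3×512 + 4×64 + 4 → 0o23404 (octal)
0o23404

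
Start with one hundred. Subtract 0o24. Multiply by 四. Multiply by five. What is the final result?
Convert one hundred (English words) → 1×100 = 100 (decimal)
Start: 100
Convert 0o24 (octal) → 2×8 + 4 = 20 (decimal)
100 - 20 = 80
Convert 四 (Chinese numeral) → 4 (decimal)
80 × 4 = 320
Convert five (English words) → 5 (decimal)
320 × 5 = 1600
1600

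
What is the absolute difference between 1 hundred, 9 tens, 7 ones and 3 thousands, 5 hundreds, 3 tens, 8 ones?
Convert 1 hundred, 9 tens, 7 ones (place-value notation) → 1×100 + 9×10 + 7 = 197 (decimal)
Convert 3 thousands, 5 hundreds, 3 tens, 8 ones (place-value notation) → 3×1000 + 5×100 + 3×10 + 8 = 3538 (decimal)
Compute |197 - 3538| = 3341
3341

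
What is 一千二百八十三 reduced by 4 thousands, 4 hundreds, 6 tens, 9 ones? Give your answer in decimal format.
Convert 一千二百八十三 (Chinese numeral) → 1×1000 + 2×100 + 8×10 + 3 = 1283 (decimal)
Convert 4 thousands, 4 hundreds, 6 tens, 9 ones (place-value notation) → 4×1000 + 4×100 + 6×10 + 9 = 4469 (decimal)
Compute 1283 - 4469 = -3186
-3186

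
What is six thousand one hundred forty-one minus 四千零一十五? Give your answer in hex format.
Convert six thousand one hundred forty-one (English words) → 6×1000 + 1×100 + 41 = 6141 (decimal)
Convert 四千零一十五 (Chinese numeral) → 4×1000 + 1×10 + 5 = 4015 (decimal)
Compute 6141 - 4015 = 2126
Convert 2126 (decimal) → 2126 = 8×256 + 4×16 + 14 → 0x84E (hexadecimal)
0x84E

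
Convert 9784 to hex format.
Convert 9784 (decimal) → 9784 = 2×4096 + 6×256 + 3×16 + 8 → 0x2638 (hexadecimal)
0x2638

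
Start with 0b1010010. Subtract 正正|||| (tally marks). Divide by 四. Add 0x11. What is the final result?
Convert 0b1010010 (binary) → 64 + 16 + 2 = 82 (decimal)
Start: 82
Convert 正正|||| (tally marks) → 5 + 5 + 4 = 14 (decimal)
82 - 14 = 68
Convert 四 (Chinese numeral) → 4 (decimal)
68 ÷ 4 = 17
Convert 0x11 (hexadecimal) → 1×16 + 1 = 17 (decimal)
17 + 17 = 34
34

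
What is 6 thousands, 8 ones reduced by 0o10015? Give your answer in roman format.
Convert 6 thousands, 8 ones (place-value notation) → 6×1000 + 8 = 6008 (decimal)
Convert 0o10015 (octal) → 1×4096 + 1×8 + 5 = 4109 (decimal)
Compute 6008 - 4109 = 1899
Convert 1899 (decimal) → 1899 = 1000 + 500 + 100 + 100 + 100 + 90 + 9 → MDCCCXCIX (Roman numeral)
MDCCCXCIX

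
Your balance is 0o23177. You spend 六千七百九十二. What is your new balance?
Convert 0o23177 (octal) → 2×4096 + 3×512 + 1×64 + 7×8 + 7 = 9855 (decimal)
Convert 六千七百九十二 (Chinese numeral) → 6×1000 + 7×100 + 9×10 + 2 = 6792 (decimal)
Compute 9855 - 6792 = 3063
3063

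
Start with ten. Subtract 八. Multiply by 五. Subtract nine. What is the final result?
Convert ten (English words) → 10 (decimal)
Start: 10
Convert 八 (Chinese numeral) → 8 (decimal)
10 - 8 = 2
Convert 五 (Chinese numeral) → 5 (decimal)
2 × 5 = 10
Convert nine (English words) → 9 (decimal)
10 - 9 = 1
1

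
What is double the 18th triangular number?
The 18th triangular number = 18×19/2 = 171
Compute 171 × 2 = 342
342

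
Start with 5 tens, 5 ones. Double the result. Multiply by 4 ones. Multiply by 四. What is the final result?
Convert 5 tens, 5 ones (place-value notation) → 5×10 + 5 = 55 (decimal)
Start: 55
55 × 2 = 110
Convert 4 ones (place-value notation) → 4 (decimal)
110 × 4 = 440
Convert 四 (Chinese numeral) → 4 (decimal)
440 × 4 = 1760
1760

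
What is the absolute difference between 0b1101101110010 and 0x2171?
Convert 0b1101101110010 (binary) → 4096 + 2048 + 512 + 256 + 64 + 32 + 16 + 2 = 7026 (decimal)
Convert 0x2171 (hexadecimal) → 2×4096 + 1×256 + 7×16 + 1 = 8561 (decimal)
Compute |7026 - 8561| = 1535
1535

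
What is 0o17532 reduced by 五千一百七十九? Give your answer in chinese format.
Convert 0o17532 (octal) → 1×4096 + 7×512 + 5×64 + 3×8 + 2 = 8026 (decimal)
Convert 五千一百七十九 (Chinese numeral) → 5×1000 + 1×100 + 7×10 + 9 = 5179 (decimal)
Compute 8026 - 5179 = 2847
Convert 2847 (decimal) → 2847 = 2×1000 + 8×100 + 4×10 + 7 → 二千八百四十七 (Chinese numeral)
二千八百四十七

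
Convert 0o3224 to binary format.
Convert 0o3224 (octal) → 3×512 + 2×64 + 2×8 + 4 = 1684 (decimal)
Convert 1684 (decimal) → 1684 = 1024 + 512 + 128 + 16 + 4 → 0b11010010100 (binary)
0b11010010100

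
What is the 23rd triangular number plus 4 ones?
The 23rd triangular number = 23×24/2 = 276
Convert 4 ones (place-value notation) → 4 (decimal)
Compute 276 + 4 = 280
280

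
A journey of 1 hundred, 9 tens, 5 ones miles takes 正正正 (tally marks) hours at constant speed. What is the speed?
Convert 1 hundred, 9 tens, 5 ones (place-value notation) → 1×100 + 9×10 + 5 = 195 (decimal)
Convert 正正正 (tally marks) → 5 + 5 + 5 = 15 (decimal)
Compute 195 ÷ 15 = 13
13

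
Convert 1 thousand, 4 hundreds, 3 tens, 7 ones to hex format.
Convert 1 thousand, 4 hundreds, 3 tens, 7 ones (place-value notation) → 1×1000 + 4×100 + 3×10 + 7 = 1437 (decimal)
Convert 1437 (decimal) → 1437 = 5×256 + 9×16 + 13 → 0x59D (hexadecimal)
0x59D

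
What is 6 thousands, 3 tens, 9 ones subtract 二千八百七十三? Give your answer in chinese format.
Convert 6 thousands, 3 tens, 9 ones (place-value notation) → 6×1000 + 3×10 + 9 = 6039 (decimal)
Convert 二千八百七十三 (Chinese numeral) → 2×1000 + 8×100 + 7×10 + 3 = 2873 (decimal)
Compute 6039 - 2873 = 3166
Convert 3166 (decimal) → 3166 = 3×1000 + 1×100 + 6×10 + 6 → 三千一百六十六 (Chinese numeral)
三千一百六十六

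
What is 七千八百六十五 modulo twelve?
Convert 七千八百六十五 (Chinese numeral) → 7×1000 + 8×100 + 6×10 + 5 = 7865 (decimal)
Convert twelve (English words) → 12 (decimal)
Compute 7865 mod 12 = 5
5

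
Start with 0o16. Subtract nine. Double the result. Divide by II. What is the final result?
Convert 0o16 (octal) → 1×8 + 6 = 14 (decimal)
Start: 14
Convert nine (English words) → 9 (decimal)
14 - 9 = 5
5 × 2 = 10
Convert II (Roman numeral) → 1 + 1 = 2 (decimal)
10 ÷ 2 = 5
5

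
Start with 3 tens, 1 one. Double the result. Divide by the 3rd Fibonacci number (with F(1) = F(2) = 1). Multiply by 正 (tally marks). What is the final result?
Convert 3 tens, 1 one (place-value notation) → 3×10 + 1 = 31 (decimal)
Start: 31
31 × 2 = 62
Convert the 3rd Fibonacci number (with F(1) = F(2) = 1) (Fibonacci index) → 1, 1, 2 → 2 (decimal)
62 ÷ 2 = 31
Convert 正 (tally marks) → 5 (decimal)
31 × 5 = 155
155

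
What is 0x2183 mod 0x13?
Convert 0x2183 (hexadecimal) → 2×4096 + 1×256 + 8×16 + 3 = 8579 (decimal)
Convert 0x13 (hexadecimal) → 1×16 + 3 = 19 (decimal)
Compute 8579 mod 19 = 10
10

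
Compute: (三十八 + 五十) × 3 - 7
Convert 三十八 (Chinese numeral) → 3×10 + 8 = 38 (decimal)
Convert 五十 (Chinese numeral) → 5×10 = 50 (decimal)
Expression in decimal: (38 + 50) × 3 - 7
Parentheses first: 38 + 50 = 88
Multiply: 88 × 3 = 264
Subtract: 264 - 7 = 257
257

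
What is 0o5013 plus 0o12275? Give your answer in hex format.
Convert 0o5013 (octal) → 5×512 + 1×8 + 3 = 2571 (decimal)
Convert 0o12275 (octal) → 1×4096 + 2×512 + 2×64 + 7×8 + 5 = 5309 (decimal)
Compute 2571 + 5309 = 7880
Convert 7880 (decimal) → 7880 = 1×4096 + 14×256 + 12×16 + 8 → 0x1EC8 (hexadecimal)
0x1EC8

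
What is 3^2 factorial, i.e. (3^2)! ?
Convert 3^2 (power) → 9 (decimal)
Compute 9! = 362880
362880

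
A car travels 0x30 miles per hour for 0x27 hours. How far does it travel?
Convert 0x30 (hexadecimal) → 3×16 = 48 (decimal)
Convert 0x27 (hexadecimal) → 2×16 + 7 = 39 (decimal)
Compute 48 × 39 = 1872
1872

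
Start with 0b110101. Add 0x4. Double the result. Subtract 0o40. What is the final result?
Convert 0b110101 (binary) → 32 + 16 + 4 + 1 = 53 (decimal)
Start: 53
Convert 0x4 (hexadecimal) → 4 (decimal)
53 + 4 = 57
57 × 2 = 114
Convert 0o40 (octal) → 4×8 = 32 (decimal)
114 - 32 = 82
82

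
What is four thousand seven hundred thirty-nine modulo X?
Convert four thousand seven hundred thirty-nine (English words) → 4×1000 + 7×100 + 39 = 4739 (decimal)
Convert X (Roman numeral) → 10 (decimal)
Compute 4739 mod 10 = 9
9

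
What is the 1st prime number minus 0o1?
The 1st prime number = 2
Convert 0o1 (octal) → 1 (decimal)
Compute 2 - 1 = 1
1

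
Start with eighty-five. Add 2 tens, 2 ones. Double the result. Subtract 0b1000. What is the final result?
Convert eighty-five (English words) → 85 (decimal)
Start: 85
Convert 2 tens, 2 ones (place-value notation) → 2×10 + 2 = 22 (decimal)
85 + 22 = 107
107 × 2 = 214
Convert 0b1000 (binary) → 8 (decimal)
214 - 8 = 206
206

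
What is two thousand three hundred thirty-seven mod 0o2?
Convert two thousand three hundred thirty-seven (English words) → 2×1000 + 3×100 + 37 = 2337 (decimal)
Convert 0o2 (octal) → 2 (decimal)
Compute 2337 mod 2 = 1
1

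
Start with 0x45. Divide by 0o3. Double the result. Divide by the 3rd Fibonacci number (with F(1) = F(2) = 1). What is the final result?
Convert 0x45 (hexadecimal) → 4×16 + 5 = 69 (decimal)
Start: 69
Convert 0o3 (octal) → 3 (decimal)
69 ÷ 3 = 23
23 × 2 = 46
Convert the 3rd Fibonacci number (with F(1) = F(2) = 1) (Fibonacci index) → 1, 1, 2 → 2 (decimal)
46 ÷ 2 = 23
23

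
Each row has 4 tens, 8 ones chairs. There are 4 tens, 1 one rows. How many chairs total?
Convert 4 tens, 8 ones (place-value notation) → 4×10 + 8 = 48 (decimal)
Convert 4 tens, 1 one (place-value notation) → 4×10 + 1 = 41 (decimal)
Compute 48 × 41 = 1968
1968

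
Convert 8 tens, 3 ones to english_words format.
Convert 8 tens, 3 ones (place-value notation) → 8×10 + 3 = 83 (decimal)
Convert 83 (decimal) → eighty-three (English words)
eighty-three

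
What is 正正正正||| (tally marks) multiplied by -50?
Convert 正正正正||| (tally marks) → 5 + 5 + 5 + 5 + 3 = 23 (decimal)
Compute 23 × -50 = -1150
-1150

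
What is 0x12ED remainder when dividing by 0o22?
Convert 0x12ED (hexadecimal) → 1×4096 + 2×256 + 14×16 + 13 = 4845 (decimal)
Convert 0o22 (octal) → 2×8 + 2 = 18 (decimal)
Compute 4845 mod 18 = 3
3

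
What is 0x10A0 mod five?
Convert 0x10A0 (hexadecimal) → 1×4096 + 10×16 = 4256 (decimal)
Convert five (English words) → 5 (decimal)
Compute 4256 mod 5 = 1
1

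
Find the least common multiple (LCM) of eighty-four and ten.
Convert eighty-four (English words) → 84 (decimal)
Convert ten (English words) → 10 (decimal)
Compute lcm(84, 10) = 420
420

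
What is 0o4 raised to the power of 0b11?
Convert 0o4 (octal) → 4 (decimal)
Convert 0b11 (binary) → 2 + 1 = 3 (decimal)
Compute 4 ^ 3 = 64
64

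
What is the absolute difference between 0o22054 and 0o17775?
Convert 0o22054 (octal) → 2×4096 + 2×512 + 5×8 + 4 = 9260 (decimal)
Convert 0o17775 (octal) → 1×4096 + 7×512 + 7×64 + 7×8 + 5 = 8189 (decimal)
Compute |9260 - 8189| = 1071
1071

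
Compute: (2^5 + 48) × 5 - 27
Convert 2^5 (power) → 32 (decimal)
Expression in decimal: (32 + 48) × 5 - 27
Parentheses first: 32 + 48 = 80
Multiply: 80 × 5 = 400
Subtract: 400 - 27 = 373
373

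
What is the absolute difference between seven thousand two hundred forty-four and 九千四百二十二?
Convert seven thousand two hundred forty-four (English words) → 7×1000 + 2×100 + 44 = 7244 (decimal)
Convert 九千四百二十二 (Chinese numeral) → 9×1000 + 4×100 + 2×10 + 2 = 9422 (decimal)
Compute |7244 - 9422| = 2178
2178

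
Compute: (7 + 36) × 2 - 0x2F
Convert 0x2F (hexadecimal) → 2×16 + 15 = 47 (decimal)
Expression in decimal: (7 + 36) × 2 - 47
Parentheses first: 7 + 36 = 43
Multiply: 43 × 2 = 86
Subtract: 86 - 47 = 39
39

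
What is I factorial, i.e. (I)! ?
Convert I (Roman numeral) → 1 (decimal)
Compute 1! = 1
1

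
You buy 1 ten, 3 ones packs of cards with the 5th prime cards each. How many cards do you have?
Convert the 5th prime (prime index) → 11 (decimal)
Convert 1 ten, 3 ones (place-value notation) → 1×10 + 3 = 13 (decimal)
Compute 11 × 13 = 143
143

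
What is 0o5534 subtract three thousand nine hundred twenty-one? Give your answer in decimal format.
Convert 0o5534 (octal) → 5×512 + 5×64 + 3×8 + 4 = 2908 (decimal)
Convert three thousand nine hundred twenty-one (English words) → 3×1000 + 9×100 + 21 = 3921 (decimal)
Compute 2908 - 3921 = -1013
-1013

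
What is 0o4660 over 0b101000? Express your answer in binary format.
Convert 0o4660 (octal) → 4×512 + 6×64 + 6×8 = 2480 (decimal)
Convert 0b101000 (binary) → 32 + 8 = 40 (decimal)
Compute 2480 ÷ 40 = 62
Convert 62 (decimal) → 62 = 32 + 16 + 8 + 4 + 2 → 0b111110 (binary)
0b111110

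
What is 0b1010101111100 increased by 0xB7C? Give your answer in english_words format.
Convert 0b1010101111100 (binary) → 4096 + 1024 + 256 + 64 + 32 + 16 + 8 + 4 = 5500 (decimal)
Convert 0xB7C (hexadecimal) → 11×256 + 7×16 + 12 = 2940 (decimal)
Compute 5500 + 2940 = 8440
Convert 8440 (decimal) → 8440 = 8×1000 + 4×100 + 40 → eight thousand four hundred forty (English words)
eight thousand four hundred forty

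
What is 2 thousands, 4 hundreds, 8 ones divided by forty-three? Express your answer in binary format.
Convert 2 thousands, 4 hundreds, 8 ones (place-value notation) → 2×1000 + 4×100 + 8 = 2408 (decimal)
Convert forty-three (English words) → 43 (decimal)
Compute 2408 ÷ 43 = 56
Convert 56 (decimal) → 56 = 32 + 16 + 8 → 0b111000 (binary)
0b111000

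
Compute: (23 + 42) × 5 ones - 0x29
Convert 5 ones (place-value notation) → 5 (decimal)
Convert 0x29 (hexadecimal) → 2×16 + 9 = 41 (decimal)
Expression in decimal: (23 + 42) × 5 - 41
Parentheses first: 23 + 42 = 65
Multiply: 65 × 5 = 325
Subtract: 325 - 41 = 284
284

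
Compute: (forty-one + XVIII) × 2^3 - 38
Convert forty-one (English words) → 41 (decimal)
Convert XVIII (Roman numeral) → 10 + 5 + 1 + 1 + 1 = 18 (decimal)
Convert 2^3 (power) → 8 (decimal)
Expression in decimal: (41 + 18) × 8 - 38
Parentheses first: 41 + 18 = 59
Multiply: 59 × 8 = 472
Subtract: 472 - 38 = 434
434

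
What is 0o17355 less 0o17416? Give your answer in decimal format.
Convert 0o17355 (octal) → 1×4096 + 7×512 + 3×64 + 5×8 + 5 = 7917 (decimal)
Convert 0o17416 (octal) → 1×4096 + 7×512 + 4×64 + 1×8 + 6 = 7950 (decimal)
Compute 7917 - 7950 = -33
-33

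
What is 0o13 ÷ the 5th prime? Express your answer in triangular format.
Convert 0o13 (octal) → 1×8 + 3 = 11 (decimal)
Convert the 5th prime (prime index) → 11 (decimal)
Compute 11 ÷ 11 = 1
Convert 1 (decimal) → 1 = 1×2/2 → the 1st triangular number (triangular index)
the 1st triangular number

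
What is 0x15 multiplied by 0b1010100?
Convert 0x15 (hexadecimal) → 1×16 + 5 = 21 (decimal)
Convert 0b1010100 (binary) → 64 + 16 + 4 = 84 (decimal)
Compute 21 × 84 = 1764
1764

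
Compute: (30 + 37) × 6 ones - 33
Convert 6 ones (place-value notation) → 6 (decimal)
Expression in decimal: (30 + 37) × 6 - 33
Parentheses first: 30 + 37 = 67
Multiply: 67 × 6 = 402
Subtract: 402 - 33 = 369
369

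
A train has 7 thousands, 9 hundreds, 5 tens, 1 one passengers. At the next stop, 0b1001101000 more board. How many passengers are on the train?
Convert 7 thousands, 9 hundreds, 5 tens, 1 one (place-value notation) → 7×1000 + 9×100 + 5×10 + 1 = 7951 (decimal)
Convert 0b1001101000 (binary) → 512 + 64 + 32 + 8 = 616 (decimal)
Compute 7951 + 616 = 8567
8567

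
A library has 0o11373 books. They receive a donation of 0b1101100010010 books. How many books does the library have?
Convert 0o11373 (octal) → 1×4096 + 1×512 + 3×64 + 7×8 + 3 = 4859 (decimal)
Convert 0b1101100010010 (binary) → 4096 + 2048 + 512 + 256 + 16 + 2 = 6930 (decimal)
Compute 4859 + 6930 = 11789
11789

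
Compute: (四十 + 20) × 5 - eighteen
Convert 四十 (Chinese numeral) → 4×10 = 40 (decimal)
Convert eighteen (English words) → 18 (decimal)
Expression in decimal: (40 + 20) × 5 - 18
Parentheses first: 40 + 20 = 60
Multiply: 60 × 5 = 300
Subtract: 300 - 18 = 282
282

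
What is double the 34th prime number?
The 34th prime number = 139
Compute 139 × 2 = 278
278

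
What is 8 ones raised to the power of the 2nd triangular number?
Convert 8 ones (place-value notation) → 8 (decimal)
Convert the 2nd triangular number (triangular index) → 2×3/2 = 3 (decimal)
Compute 8 ^ 3 = 512
512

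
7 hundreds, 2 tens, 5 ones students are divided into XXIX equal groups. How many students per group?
Convert 7 hundreds, 2 tens, 5 ones (place-value notation) → 7×100 + 2×10 + 5 = 725 (decimal)
Convert XXIX (Roman numeral) → 10 + 10 + 9 = 29 (decimal)
Compute 725 ÷ 29 = 25
25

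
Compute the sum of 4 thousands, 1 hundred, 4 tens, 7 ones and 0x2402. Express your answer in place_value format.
Convert 4 thousands, 1 hundred, 4 tens, 7 ones (place-value notation) → 4×1000 + 1×100 + 4×10 + 7 = 4147 (decimal)
Convert 0x2402 (hexadecimal) → 2×4096 + 4×256 + 2 = 9218 (decimal)
Compute 4147 + 9218 = 13365
Convert 13365 (decimal) → 13365 = 13×1000 + 3×100 + 6×10 + 5 → 13 thousands, 3 hundreds, 6 tens, 5 ones (place-value notation)
13 thousands, 3 hundreds, 6 tens, 5 ones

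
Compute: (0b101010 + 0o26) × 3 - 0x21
Convert 0b101010 (binary) → 32 + 8 + 2 = 42 (decimal)
Convert 0o26 (octal) → 2×8 + 6 = 22 (decimal)
Convert 0x21 (hexadecimal) → 2×16 + 1 = 33 (decimal)
Expression in decimal: (42 + 22) × 3 - 33
Parentheses first: 42 + 22 = 64
Multiply: 64 × 3 = 192
Subtract: 192 - 33 = 159
159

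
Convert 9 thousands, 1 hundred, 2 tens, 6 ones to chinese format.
Convert 9 thousands, 1 hundred, 2 tens, 6 ones (place-value notation) → 9×1000 + 1×100 + 2×10 + 6 = 9126 (decimal)
Convert 9126 (decimal) → 9126 = 9×1000 + 1×100 + 2×10 + 6 → 九千一百二十六 (Chinese numeral)
九千一百二十六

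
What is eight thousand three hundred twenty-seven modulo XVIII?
Convert eight thousand three hundred twenty-seven (English words) → 8×1000 + 3×100 + 27 = 8327 (decimal)
Convert XVIII (Roman numeral) → 10 + 5 + 1 + 1 + 1 = 18 (decimal)
Compute 8327 mod 18 = 11
11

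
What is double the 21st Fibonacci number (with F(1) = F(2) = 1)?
The 21st Fibonacci number (with F(1) = F(2) = 1) = 10946
Compute 10946 × 2 = 21892
21892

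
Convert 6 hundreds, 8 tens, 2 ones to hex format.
Convert 6 hundreds, 8 tens, 2 ones (place-value notation) → 6×100 + 8×10 + 2 = 682 (decimal)
Convert 682 (decimal) → 682 = 2×256 + 10×16 + 10 → 0x2AA (hexadecimal)
0x2AA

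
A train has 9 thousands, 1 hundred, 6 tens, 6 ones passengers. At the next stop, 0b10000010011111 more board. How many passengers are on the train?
Convert 9 thousands, 1 hundred, 6 tens, 6 ones (place-value notation) → 9×1000 + 1×100 + 6×10 + 6 = 9166 (decimal)
Convert 0b10000010011111 (binary) → 8192 + 128 + 16 + 8 + 4 + 2 + 1 = 8351 (decimal)
Compute 9166 + 8351 = 17517
17517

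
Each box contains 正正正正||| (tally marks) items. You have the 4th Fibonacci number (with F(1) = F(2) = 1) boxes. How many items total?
Convert 正正正正||| (tally marks) → 5 + 5 + 5 + 5 + 3 = 23 (decimal)
Convert the 4th Fibonacci number (with F(1) = F(2) = 1) (Fibonacci index) → 1, 1, 2, 3 → 3 (decimal)
Compute 23 × 3 = 69
69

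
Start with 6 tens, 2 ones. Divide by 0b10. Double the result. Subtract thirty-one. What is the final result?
Convert 6 tens, 2 ones (place-value notation) → 6×10 + 2 = 62 (decimal)
Start: 62
Convert 0b10 (binary) → 2 (decimal)
62 ÷ 2 = 31
31 × 2 = 62
Convert thirty-one (English words) → 31 (decimal)
62 - 31 = 31
31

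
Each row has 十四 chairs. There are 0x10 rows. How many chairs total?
Convert 十四 (Chinese numeral) → 1×10 + 4 = 14 (decimal)
Convert 0x10 (hexadecimal) → 1×16 = 16 (decimal)
Compute 14 × 16 = 224
224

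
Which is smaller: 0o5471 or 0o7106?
Convert 0o5471 (octal) → 5×512 + 4×64 + 7×8 + 1 = 2873 (decimal)
Convert 0o7106 (octal) → 7×512 + 1×64 + 6 = 3654 (decimal)
Compare 2873 vs 3654: smaller = 2873
2873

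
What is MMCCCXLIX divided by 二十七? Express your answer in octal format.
Convert MMCCCXLIX (Roman numeral) → 1000 + 1000 + 100 + 100 + 100 + 40 + 9 = 2349 (decimal)
Convert 二十七 (Chinese numeral) → 2×10 + 7 = 27 (decimal)
Compute 2349 ÷ 27 = 87
Convert 87 (decimal) → 87 = 1×64 + 2×8 + 7 → 0o127 (octal)
0o127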